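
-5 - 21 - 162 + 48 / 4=-176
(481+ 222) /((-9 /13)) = -9139 /9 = -1015.44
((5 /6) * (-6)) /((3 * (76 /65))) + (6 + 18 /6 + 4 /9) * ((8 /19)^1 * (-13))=-36335 /684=-53.12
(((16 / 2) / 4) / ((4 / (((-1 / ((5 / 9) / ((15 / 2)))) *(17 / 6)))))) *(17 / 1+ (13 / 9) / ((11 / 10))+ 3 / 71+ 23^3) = -1456064671 / 6248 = -233044.92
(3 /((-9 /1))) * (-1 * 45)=15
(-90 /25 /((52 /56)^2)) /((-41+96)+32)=-1176 /24505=-0.05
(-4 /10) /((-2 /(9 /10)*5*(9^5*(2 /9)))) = 1 /364500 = 0.00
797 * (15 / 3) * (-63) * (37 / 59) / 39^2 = -103.51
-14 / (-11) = 14 / 11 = 1.27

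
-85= -85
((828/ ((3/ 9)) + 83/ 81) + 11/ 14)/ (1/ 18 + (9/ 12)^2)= 22551272/ 5607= 4021.99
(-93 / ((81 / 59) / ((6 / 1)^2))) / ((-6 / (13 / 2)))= 23777 / 9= 2641.89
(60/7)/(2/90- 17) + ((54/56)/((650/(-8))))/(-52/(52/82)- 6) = -19299843/38238200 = -0.50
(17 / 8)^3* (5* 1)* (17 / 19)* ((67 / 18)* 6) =27979535 / 29184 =958.73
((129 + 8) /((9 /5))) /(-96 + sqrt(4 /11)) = -60280 /76029 - 685 * sqrt(11) /456174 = -0.80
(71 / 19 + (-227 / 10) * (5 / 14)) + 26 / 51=-104743 / 27132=-3.86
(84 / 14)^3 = 216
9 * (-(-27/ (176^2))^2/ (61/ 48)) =-19683/ 3658141696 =-0.00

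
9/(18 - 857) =-9/839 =-0.01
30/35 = 6/7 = 0.86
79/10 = 7.90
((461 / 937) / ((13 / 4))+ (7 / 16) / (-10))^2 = 44004711529 / 3798445081600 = 0.01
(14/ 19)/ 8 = 7/ 76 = 0.09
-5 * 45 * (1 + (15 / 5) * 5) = -3600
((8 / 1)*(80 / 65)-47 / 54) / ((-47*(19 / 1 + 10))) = -6301 / 956826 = -0.01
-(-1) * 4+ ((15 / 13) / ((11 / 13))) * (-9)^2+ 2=1281 / 11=116.45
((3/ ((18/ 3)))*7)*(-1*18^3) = -20412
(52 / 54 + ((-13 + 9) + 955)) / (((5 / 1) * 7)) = 25703 / 945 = 27.20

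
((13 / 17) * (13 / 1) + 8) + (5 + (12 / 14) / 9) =8224 / 357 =23.04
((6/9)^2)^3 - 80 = -58256/729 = -79.91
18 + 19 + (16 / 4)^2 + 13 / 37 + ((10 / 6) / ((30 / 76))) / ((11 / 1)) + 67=442253 / 3663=120.74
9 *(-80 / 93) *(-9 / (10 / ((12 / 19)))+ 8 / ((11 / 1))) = -7968 / 6479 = -1.23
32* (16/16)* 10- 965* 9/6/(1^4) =-2255/2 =-1127.50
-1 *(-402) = 402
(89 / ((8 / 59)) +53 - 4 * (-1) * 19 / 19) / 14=5707 / 112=50.96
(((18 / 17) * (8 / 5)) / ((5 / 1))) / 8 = 0.04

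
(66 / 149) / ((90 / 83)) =913 / 2235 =0.41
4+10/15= 14/3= 4.67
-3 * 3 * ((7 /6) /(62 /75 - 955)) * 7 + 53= 53.08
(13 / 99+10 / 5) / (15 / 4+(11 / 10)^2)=5275 / 12276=0.43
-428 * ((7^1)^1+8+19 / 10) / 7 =-36166 / 35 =-1033.31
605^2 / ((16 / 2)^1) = 366025 / 8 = 45753.12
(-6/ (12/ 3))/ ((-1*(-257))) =-3/ 514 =-0.01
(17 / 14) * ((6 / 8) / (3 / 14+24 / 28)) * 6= 51 / 10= 5.10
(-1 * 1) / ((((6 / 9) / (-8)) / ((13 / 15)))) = 52 / 5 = 10.40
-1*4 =-4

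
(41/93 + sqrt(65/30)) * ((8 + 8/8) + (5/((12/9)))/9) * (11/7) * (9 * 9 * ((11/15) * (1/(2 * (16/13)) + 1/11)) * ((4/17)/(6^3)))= 254815/1214208 + 6215 * sqrt(78)/78336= 0.91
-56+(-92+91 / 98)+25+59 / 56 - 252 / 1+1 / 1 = -20833 / 56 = -372.02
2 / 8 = 1 / 4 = 0.25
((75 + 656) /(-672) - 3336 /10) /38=-1124551 /127680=-8.81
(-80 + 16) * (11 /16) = -44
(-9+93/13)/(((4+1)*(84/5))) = -0.02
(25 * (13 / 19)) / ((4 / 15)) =4875 / 76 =64.14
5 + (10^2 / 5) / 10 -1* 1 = 6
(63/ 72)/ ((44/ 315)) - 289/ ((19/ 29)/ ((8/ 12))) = -5774539/ 20064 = -287.81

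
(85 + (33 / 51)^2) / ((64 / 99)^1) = 1221957 / 9248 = 132.13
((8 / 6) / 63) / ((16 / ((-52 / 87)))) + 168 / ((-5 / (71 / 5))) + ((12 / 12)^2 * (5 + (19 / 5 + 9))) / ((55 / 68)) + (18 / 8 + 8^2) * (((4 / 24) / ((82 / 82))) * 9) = -12868698589 / 36174600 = -355.74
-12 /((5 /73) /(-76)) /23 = 66576 /115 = 578.92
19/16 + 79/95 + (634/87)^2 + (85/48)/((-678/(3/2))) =286639102987/5200205760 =55.12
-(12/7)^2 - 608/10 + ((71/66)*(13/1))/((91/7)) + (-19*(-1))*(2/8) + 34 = -23.91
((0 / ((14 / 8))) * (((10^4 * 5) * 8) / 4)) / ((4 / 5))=0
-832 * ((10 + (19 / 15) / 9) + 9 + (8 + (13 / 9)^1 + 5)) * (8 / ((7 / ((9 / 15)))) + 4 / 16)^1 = -123542432 / 4725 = -26146.55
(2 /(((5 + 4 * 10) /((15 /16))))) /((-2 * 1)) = -1 /48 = -0.02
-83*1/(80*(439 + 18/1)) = -83/36560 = -0.00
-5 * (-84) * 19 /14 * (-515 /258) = -1137.79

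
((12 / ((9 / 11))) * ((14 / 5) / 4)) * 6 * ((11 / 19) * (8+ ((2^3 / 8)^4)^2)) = 320.97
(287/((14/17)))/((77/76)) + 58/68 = 902757/2618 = 344.83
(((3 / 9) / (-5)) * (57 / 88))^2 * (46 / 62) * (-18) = -74727 / 3000800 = -0.02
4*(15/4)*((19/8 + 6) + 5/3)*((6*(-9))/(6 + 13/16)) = -130140/109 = -1193.94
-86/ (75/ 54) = -1548/ 25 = -61.92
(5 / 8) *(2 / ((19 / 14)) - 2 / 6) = 325 / 456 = 0.71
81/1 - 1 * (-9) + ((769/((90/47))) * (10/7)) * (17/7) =654121/441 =1483.27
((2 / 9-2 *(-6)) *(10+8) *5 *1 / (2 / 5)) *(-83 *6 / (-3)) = 456500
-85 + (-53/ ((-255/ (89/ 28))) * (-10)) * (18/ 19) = -91.26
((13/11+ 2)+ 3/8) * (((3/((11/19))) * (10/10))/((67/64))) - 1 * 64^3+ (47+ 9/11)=-2124671018/8107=-262078.58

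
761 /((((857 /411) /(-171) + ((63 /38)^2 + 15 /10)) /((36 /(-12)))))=-12194315748 /22628233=-538.90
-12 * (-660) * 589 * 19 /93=953040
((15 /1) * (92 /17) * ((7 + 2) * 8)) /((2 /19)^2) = 8967240 /17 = 527484.71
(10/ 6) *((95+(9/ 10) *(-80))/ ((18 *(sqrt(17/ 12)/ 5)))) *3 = 575 *sqrt(51)/ 153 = 26.84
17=17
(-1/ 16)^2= 1/ 256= 0.00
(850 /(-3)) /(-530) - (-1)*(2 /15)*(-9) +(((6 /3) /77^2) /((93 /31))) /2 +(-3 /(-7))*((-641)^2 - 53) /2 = 138317552718 /1571185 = 88033.91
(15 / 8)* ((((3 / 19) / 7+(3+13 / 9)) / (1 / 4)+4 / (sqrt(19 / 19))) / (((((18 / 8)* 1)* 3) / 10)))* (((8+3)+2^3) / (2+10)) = 96.18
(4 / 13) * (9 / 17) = 36 / 221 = 0.16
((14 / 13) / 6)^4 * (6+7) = 2401 / 177957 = 0.01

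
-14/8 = -7/4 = -1.75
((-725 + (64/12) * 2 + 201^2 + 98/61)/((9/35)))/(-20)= -25420339/3294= -7717.16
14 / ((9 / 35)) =490 / 9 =54.44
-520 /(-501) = 520 /501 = 1.04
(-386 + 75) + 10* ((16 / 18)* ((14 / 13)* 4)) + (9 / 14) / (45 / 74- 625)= -10319879506 / 37841895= -272.71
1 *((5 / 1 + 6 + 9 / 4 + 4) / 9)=23 / 12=1.92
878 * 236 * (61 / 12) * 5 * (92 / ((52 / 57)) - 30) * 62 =300729776740 / 13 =23133059749.23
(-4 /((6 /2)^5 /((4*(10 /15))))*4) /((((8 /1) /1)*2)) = -0.01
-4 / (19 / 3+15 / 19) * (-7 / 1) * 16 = 62.90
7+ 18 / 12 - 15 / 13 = 191 / 26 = 7.35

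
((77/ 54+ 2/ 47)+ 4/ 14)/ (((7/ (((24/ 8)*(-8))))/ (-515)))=64199900/ 20727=3097.40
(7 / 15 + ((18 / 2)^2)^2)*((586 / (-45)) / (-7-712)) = 57675292 / 485325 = 118.84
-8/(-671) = 8/671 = 0.01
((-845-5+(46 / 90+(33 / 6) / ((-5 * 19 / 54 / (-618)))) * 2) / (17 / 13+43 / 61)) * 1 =511078984 / 341145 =1498.13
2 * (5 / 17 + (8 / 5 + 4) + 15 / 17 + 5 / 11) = 14.46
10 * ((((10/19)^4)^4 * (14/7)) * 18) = 0.01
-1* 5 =-5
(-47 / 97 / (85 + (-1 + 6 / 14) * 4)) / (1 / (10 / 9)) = -3290 / 505467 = -0.01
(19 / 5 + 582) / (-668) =-2929 / 3340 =-0.88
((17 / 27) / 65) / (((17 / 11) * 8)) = 11 / 14040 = 0.00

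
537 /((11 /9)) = 4833 /11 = 439.36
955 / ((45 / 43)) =8213 / 9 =912.56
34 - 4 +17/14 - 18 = 185/14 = 13.21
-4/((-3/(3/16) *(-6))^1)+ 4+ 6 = 239/24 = 9.96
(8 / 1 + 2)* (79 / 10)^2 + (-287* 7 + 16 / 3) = -41387 / 30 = -1379.57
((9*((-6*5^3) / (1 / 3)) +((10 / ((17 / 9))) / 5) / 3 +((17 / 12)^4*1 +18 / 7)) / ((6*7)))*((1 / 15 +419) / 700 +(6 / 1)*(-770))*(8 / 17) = 173059245136973023 / 165173904000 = 1047739.63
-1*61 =-61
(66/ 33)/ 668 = 1/ 334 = 0.00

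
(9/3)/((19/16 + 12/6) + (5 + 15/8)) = 48/161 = 0.30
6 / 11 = 0.55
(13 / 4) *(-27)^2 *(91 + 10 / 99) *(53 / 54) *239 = 4455503247 / 88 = 50630718.72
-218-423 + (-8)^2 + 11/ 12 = -576.08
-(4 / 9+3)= -31 / 9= -3.44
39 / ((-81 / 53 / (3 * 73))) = -50297 / 9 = -5588.56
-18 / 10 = -9 / 5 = -1.80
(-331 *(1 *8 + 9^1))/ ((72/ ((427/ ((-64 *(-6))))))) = -2402729/ 27648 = -86.90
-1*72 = -72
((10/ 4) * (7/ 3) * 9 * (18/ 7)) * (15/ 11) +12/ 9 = 185.42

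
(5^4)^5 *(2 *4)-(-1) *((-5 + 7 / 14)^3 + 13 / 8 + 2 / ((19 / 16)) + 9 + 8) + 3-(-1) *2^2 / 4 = 28991699218747461 / 38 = 762939453124933.18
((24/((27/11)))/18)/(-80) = -11/1620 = -0.01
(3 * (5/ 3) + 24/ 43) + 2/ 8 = 5.81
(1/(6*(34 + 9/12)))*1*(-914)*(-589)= 1076692/417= 2582.00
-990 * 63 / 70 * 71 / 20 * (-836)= 13221549 / 5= 2644309.80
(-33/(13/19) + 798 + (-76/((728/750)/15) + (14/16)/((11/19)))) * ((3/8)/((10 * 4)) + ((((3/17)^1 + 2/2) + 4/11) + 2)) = -20564937907/13691392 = -1502.03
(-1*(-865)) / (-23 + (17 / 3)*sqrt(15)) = -59685 / 142-14705*sqrt(15) / 142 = -821.39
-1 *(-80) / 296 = 10 / 37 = 0.27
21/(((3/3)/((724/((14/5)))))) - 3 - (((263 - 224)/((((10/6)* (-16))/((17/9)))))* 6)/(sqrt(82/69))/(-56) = 5427 - 663* sqrt(5658)/183680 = 5426.73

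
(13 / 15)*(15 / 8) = 13 / 8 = 1.62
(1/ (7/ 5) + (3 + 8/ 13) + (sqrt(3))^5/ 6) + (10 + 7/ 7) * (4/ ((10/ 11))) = 3 * sqrt(3)/ 2 + 23992/ 455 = 55.33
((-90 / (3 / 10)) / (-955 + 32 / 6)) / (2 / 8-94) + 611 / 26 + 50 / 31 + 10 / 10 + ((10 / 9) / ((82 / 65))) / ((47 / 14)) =403942527397 / 15317164170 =26.37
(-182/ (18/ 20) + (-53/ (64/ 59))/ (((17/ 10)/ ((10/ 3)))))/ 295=-145913/ 144432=-1.01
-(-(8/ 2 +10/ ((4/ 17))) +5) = 83/ 2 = 41.50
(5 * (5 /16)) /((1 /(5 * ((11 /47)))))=1375 /752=1.83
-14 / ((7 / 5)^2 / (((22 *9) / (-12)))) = 825 / 7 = 117.86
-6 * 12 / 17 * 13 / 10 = -468 / 85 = -5.51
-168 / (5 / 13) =-436.80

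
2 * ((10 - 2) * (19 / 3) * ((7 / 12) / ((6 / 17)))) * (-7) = -31654 / 27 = -1172.37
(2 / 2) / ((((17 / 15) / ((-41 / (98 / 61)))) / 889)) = -4764405 / 238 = -20018.51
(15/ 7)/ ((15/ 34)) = 34/ 7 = 4.86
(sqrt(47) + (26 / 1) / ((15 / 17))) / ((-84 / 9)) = -221 / 70 - 3 * sqrt(47) / 28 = -3.89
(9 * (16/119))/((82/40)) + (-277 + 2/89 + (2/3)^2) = -1078406257/3908079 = -275.94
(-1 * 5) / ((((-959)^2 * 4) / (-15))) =75 / 3678724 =0.00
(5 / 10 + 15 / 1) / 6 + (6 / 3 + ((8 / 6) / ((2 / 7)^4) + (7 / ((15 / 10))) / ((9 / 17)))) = 213.48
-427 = -427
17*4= 68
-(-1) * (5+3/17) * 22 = 1936/17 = 113.88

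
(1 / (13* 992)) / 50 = 1 / 644800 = 0.00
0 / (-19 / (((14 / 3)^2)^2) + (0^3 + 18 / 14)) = 0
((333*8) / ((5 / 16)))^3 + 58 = 619516098830.99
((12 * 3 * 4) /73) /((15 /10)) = 96 /73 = 1.32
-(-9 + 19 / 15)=116 / 15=7.73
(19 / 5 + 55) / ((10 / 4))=588 / 25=23.52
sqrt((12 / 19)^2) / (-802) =-6 / 7619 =-0.00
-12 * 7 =-84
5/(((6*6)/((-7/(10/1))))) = -7/72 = -0.10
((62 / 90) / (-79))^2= 961 / 12638025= 0.00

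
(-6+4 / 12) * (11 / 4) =-187 / 12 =-15.58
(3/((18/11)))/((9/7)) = 1.43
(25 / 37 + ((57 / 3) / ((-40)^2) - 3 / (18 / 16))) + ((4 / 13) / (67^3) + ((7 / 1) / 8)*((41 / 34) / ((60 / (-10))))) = -25439082183143 / 11804827444800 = -2.15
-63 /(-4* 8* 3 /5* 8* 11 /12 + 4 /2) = 315 /694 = 0.45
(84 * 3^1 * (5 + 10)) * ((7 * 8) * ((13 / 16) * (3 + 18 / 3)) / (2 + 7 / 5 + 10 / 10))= 3869775 / 11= 351797.73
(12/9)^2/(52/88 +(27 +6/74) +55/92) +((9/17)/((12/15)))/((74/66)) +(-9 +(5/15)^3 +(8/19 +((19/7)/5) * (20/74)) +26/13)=-18305412326713/3187939049820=-5.74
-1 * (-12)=12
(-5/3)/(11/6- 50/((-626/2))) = -3130/3743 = -0.84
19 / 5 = 3.80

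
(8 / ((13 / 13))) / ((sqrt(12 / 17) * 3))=3.17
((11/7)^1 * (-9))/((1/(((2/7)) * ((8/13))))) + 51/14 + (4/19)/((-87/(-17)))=2521501/2105922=1.20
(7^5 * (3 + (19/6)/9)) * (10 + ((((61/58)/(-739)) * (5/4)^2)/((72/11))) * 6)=250295994773755/444393216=563230.91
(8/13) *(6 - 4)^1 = 1.23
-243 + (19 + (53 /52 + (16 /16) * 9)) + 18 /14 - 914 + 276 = -309653 /364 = -850.70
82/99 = 0.83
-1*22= -22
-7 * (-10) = 70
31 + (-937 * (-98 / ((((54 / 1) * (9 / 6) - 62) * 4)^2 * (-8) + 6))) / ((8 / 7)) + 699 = 134588449 / 184808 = 728.26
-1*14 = -14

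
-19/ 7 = -2.71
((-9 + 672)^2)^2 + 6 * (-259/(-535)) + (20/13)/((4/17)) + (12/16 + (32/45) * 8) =48378650388415721/250380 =193220905776.88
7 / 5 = 1.40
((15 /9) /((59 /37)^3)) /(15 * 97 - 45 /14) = 709142 /2504596905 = 0.00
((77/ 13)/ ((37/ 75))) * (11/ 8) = 63525/ 3848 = 16.51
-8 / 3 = -2.67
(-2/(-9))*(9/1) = 2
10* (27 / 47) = 270 / 47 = 5.74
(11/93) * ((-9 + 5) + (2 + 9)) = 77/93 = 0.83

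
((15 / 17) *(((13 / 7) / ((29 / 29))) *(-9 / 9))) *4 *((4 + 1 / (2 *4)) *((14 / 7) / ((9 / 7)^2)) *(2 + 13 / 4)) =-35035 / 204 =-171.74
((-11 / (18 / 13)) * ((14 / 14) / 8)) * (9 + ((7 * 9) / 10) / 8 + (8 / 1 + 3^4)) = -1130129 / 11520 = -98.10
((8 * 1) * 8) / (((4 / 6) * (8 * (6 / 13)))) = 26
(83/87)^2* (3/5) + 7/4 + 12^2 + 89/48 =29902649/201840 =148.15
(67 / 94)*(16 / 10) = 268 / 235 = 1.14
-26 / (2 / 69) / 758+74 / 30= 14591 / 11370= 1.28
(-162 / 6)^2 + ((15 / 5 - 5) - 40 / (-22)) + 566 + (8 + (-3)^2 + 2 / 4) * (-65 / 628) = 17864183 / 13816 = 1293.01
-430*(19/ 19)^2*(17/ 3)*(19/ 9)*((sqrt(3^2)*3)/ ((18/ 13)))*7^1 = -6319495/ 27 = -234055.37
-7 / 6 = -1.17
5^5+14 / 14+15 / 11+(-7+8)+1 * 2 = 34434 / 11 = 3130.36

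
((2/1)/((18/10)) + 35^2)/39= 11035/351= 31.44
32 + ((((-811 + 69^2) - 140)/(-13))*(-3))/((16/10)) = 30239/52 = 581.52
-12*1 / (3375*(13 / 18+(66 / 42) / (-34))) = -119 / 22625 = -0.01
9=9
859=859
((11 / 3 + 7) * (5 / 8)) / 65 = 4 / 39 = 0.10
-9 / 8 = -1.12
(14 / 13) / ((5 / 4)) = 56 / 65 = 0.86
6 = 6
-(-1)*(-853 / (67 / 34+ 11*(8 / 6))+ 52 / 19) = -1564870 / 32243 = -48.53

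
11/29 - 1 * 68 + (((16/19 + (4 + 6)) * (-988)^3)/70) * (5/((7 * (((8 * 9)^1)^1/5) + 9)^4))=-1341757478729327/18441040248603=-72.76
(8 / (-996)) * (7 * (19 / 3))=-266 / 747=-0.36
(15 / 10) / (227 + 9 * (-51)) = -3 / 464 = -0.01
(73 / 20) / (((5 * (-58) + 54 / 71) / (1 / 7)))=-5183 / 2875040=-0.00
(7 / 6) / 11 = 7 / 66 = 0.11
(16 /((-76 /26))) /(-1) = 104 /19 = 5.47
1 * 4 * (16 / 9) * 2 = 128 / 9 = 14.22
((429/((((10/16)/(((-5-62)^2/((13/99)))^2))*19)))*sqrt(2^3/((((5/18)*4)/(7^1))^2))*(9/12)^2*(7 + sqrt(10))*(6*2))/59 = 22172662637572986*sqrt(2)*(sqrt(10) + 7)/364325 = 874651268267.12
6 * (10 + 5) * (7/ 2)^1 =315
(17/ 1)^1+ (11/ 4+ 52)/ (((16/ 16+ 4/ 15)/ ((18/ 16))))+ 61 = 76989/ 608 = 126.63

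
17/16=1.06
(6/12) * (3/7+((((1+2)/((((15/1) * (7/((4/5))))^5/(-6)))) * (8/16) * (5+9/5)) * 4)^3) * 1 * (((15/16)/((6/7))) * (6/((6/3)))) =4662246702781482716090974490974735196381/6630750866178108751773834228515625000000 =0.70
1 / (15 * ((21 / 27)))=3 / 35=0.09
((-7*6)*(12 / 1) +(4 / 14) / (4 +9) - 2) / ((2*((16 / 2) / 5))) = -57555 / 364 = -158.12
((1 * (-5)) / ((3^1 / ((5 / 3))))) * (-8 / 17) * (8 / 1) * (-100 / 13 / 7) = -160000 / 13923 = -11.49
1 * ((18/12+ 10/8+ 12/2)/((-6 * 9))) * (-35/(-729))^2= -42875/114791256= -0.00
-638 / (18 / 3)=-319 / 3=-106.33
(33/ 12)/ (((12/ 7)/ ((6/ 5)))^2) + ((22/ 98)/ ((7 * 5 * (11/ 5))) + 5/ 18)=2010493/ 1234800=1.63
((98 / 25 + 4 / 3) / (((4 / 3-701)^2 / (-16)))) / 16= -1182 / 110145025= -0.00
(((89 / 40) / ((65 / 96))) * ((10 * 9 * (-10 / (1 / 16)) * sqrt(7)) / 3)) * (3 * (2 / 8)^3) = -9612 * sqrt(7) / 13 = -1956.23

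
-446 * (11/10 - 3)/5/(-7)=-4237/175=-24.21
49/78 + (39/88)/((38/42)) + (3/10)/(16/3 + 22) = 15092243/13367640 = 1.13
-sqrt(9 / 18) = -sqrt(2) / 2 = -0.71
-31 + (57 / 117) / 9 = -10862 / 351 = -30.95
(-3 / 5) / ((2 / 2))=-3 / 5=-0.60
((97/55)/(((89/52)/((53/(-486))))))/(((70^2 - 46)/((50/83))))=-0.00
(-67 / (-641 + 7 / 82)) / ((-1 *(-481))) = 5494 / 25278955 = 0.00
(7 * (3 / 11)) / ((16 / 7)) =147 / 176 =0.84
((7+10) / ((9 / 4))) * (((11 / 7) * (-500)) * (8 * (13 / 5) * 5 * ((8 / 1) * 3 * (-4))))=59270095.24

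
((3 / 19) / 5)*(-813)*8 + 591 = 36633 / 95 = 385.61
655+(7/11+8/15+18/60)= 43327/66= 656.47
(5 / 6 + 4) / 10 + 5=329 / 60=5.48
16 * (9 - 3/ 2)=120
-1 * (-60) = 60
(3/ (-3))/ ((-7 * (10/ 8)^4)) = 256/ 4375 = 0.06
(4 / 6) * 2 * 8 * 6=64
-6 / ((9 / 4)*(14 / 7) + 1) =-12 / 11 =-1.09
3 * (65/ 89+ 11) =3132/ 89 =35.19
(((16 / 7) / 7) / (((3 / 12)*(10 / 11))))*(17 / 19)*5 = 5984 / 931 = 6.43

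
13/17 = 0.76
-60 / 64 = -15 / 16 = -0.94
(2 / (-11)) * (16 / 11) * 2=-64 / 121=-0.53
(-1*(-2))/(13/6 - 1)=12/7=1.71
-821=-821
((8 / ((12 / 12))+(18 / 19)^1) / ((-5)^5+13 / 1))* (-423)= 1.22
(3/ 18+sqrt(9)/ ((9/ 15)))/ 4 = 31/ 24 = 1.29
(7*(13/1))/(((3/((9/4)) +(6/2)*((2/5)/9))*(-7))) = -195/22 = -8.86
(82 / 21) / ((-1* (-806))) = 41 / 8463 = 0.00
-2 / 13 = -0.15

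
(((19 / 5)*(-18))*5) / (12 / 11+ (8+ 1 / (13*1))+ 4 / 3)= -146718 / 4505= -32.57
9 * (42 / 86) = 189 / 43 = 4.40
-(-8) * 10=80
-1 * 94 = -94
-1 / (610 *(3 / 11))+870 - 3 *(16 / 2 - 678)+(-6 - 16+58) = 5336269 / 1830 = 2915.99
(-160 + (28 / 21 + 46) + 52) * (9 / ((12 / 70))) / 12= -265.42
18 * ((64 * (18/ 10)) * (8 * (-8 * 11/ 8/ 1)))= -912384/ 5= -182476.80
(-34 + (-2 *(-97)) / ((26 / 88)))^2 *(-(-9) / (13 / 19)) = 11202694956 / 2197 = 5099087.37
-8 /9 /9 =-8 /81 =-0.10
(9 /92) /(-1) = -9 /92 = -0.10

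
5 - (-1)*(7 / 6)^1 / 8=247 / 48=5.15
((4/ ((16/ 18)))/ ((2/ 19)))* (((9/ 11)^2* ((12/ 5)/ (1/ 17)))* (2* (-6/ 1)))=-8476812/ 605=-14011.26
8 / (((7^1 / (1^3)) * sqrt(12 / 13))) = 4 * sqrt(39) / 21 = 1.19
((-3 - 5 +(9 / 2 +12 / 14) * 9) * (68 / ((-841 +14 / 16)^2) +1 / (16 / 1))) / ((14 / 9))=229238543691 / 141658893376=1.62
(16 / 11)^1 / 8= 2 / 11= 0.18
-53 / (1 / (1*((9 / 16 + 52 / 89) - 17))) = 1196475 / 1424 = 840.22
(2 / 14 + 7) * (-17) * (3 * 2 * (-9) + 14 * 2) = 3157.14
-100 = -100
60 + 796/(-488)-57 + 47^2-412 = 219401/122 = 1798.37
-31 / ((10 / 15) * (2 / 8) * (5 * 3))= -12.40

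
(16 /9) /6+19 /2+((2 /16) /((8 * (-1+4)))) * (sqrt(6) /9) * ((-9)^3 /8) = 529 /54 - 27 * sqrt(6) /512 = 9.67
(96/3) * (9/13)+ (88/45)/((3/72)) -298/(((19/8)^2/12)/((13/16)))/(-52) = 5560712/70395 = 78.99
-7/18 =-0.39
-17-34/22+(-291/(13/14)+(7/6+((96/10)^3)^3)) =1160534930903132929/1675781250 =692533665.06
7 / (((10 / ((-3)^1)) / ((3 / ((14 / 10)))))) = -9 / 2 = -4.50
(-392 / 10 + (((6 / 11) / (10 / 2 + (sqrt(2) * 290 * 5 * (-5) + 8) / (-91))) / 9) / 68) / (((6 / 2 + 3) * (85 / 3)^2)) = -3296329829511 / 405033721229500 + 1885 * sqrt(2) / 1620134884918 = -0.01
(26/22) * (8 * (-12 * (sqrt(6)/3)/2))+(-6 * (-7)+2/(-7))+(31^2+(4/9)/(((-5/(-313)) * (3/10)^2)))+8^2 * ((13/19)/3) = 14289809/10773 - 208 * sqrt(6)/11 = 1280.13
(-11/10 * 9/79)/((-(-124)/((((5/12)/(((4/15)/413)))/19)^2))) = -2110791375/1810614272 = -1.17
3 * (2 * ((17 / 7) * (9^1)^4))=669222 / 7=95603.14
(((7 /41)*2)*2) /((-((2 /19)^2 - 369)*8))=2527 /10922810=0.00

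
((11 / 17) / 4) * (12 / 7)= 33 / 119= 0.28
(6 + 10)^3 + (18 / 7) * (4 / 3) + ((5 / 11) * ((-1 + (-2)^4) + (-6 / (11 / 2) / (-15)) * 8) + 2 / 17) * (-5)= 58509287 / 14399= 4063.43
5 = 5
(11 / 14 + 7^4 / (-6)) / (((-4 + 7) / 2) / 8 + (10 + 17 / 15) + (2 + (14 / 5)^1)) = -670960 / 27083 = -24.77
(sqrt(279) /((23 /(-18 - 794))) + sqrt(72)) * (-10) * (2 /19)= -120 * sqrt(2) /19 + 48720 * sqrt(31) /437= 611.80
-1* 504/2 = -252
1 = 1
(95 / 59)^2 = 2.59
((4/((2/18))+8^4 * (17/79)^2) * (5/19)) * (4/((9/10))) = 281684000/1067211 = 263.94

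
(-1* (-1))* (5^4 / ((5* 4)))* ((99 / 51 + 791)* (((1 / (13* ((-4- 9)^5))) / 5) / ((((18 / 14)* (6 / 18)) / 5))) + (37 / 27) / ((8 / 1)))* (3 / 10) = 75731723525 / 47264113728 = 1.60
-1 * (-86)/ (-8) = -43/ 4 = -10.75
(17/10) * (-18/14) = -153/70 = -2.19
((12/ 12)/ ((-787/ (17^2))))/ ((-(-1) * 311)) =-289/ 244757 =-0.00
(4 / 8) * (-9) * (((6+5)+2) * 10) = -585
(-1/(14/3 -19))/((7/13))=39/301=0.13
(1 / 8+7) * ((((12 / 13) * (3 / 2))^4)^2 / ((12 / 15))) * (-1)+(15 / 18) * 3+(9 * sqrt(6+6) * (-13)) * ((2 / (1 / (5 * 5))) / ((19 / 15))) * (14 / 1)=-224099.33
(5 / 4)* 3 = 3.75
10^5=100000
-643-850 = -1493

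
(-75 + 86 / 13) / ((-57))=1.20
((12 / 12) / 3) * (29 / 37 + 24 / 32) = 227 / 444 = 0.51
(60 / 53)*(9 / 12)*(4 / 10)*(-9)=-162 / 53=-3.06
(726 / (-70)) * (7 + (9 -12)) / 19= -1452 / 665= -2.18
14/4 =3.50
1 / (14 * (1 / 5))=5 / 14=0.36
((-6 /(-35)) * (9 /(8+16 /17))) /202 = 459 /537320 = 0.00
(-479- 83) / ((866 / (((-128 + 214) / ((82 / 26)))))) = -314158 / 17753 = -17.70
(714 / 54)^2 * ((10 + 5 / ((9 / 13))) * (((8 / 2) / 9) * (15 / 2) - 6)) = -17559640 / 2187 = -8029.10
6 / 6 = 1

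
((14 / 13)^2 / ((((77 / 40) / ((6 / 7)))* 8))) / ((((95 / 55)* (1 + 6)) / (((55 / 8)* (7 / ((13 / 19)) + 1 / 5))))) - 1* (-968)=282962438 / 292201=968.38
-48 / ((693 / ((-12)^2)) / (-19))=14592 / 77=189.51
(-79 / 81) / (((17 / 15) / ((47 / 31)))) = -18565 / 14229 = -1.30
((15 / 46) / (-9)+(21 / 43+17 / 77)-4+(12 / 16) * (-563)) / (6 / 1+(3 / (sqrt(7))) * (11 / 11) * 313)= 388907657 / 19179002502-121728096641 * sqrt(7) / 268506035028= -1.18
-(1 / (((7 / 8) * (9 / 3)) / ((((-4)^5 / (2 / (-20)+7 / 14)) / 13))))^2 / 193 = -29.16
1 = 1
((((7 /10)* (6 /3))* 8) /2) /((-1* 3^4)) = -28 /405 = -0.07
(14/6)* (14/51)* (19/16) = 931/1224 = 0.76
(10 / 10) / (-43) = -0.02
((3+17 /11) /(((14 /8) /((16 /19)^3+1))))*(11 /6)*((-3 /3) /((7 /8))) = -1252000 /144039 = -8.69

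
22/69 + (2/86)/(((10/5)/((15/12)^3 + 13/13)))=134129/379776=0.35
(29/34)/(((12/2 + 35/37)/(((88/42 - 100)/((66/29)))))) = -62234/11781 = -5.28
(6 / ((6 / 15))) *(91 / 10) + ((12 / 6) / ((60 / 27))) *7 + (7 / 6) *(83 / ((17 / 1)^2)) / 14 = 2476567 / 17340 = 142.82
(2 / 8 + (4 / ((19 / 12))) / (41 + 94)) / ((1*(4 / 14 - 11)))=-6433 / 256500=-0.03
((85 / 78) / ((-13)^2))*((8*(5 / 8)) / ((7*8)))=425 / 738192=0.00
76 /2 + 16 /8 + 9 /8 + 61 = 102.12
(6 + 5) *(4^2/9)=176/9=19.56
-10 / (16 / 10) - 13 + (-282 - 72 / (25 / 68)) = -49709 / 100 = -497.09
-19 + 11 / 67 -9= -1865 / 67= -27.84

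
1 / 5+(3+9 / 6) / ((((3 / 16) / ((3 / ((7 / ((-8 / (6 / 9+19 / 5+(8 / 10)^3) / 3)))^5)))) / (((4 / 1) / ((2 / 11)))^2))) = 207011700825136896349 / 1906258504125684481745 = 0.11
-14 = -14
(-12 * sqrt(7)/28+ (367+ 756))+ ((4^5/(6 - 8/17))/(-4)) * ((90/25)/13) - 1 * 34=3287727/3055 - 3 * sqrt(7)/7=1075.05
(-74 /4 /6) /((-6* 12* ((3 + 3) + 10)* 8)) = 37 /110592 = 0.00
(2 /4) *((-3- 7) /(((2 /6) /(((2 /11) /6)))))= -5 /11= -0.45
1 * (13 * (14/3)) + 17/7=1325/21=63.10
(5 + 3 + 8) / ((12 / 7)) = 28 / 3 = 9.33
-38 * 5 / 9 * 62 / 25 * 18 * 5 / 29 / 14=-2356 / 203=-11.61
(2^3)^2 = 64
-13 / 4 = -3.25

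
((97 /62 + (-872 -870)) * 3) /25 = -323721 /1550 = -208.85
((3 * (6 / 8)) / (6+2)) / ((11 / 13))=117 / 352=0.33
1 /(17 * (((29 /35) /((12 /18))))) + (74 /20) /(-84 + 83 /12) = -124 /184875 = -0.00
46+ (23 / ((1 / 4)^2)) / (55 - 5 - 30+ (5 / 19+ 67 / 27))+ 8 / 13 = 2381250 / 37921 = 62.80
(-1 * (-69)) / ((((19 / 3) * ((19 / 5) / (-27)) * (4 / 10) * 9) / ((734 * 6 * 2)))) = -68372100 / 361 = -189396.40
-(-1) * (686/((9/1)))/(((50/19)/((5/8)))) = 18.10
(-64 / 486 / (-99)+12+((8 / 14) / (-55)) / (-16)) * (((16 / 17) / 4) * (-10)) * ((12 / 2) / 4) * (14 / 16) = -40422427 / 1090584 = -37.06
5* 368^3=249180160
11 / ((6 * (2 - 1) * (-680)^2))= 11 / 2774400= 0.00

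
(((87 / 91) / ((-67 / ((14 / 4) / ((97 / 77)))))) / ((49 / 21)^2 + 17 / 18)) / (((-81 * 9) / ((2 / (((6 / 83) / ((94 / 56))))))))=0.00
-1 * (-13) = 13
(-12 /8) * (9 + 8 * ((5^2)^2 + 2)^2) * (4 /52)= -9435123 /26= -362889.35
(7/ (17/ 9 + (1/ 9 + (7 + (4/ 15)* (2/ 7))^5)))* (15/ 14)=191442234375/ 452921585486386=0.00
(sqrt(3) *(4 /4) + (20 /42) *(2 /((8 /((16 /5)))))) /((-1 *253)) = -sqrt(3) /253 - 8 /5313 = -0.01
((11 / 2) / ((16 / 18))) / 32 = 99 / 512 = 0.19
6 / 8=3 / 4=0.75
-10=-10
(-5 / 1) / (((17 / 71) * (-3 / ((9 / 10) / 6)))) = 71 / 68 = 1.04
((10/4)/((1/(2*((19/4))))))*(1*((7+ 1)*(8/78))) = 19.49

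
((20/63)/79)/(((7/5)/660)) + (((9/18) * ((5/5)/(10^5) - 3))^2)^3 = 9873707683870973228995677529096611613/743232000000000000000000000000000000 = 13.28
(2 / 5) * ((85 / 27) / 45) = 34 / 1215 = 0.03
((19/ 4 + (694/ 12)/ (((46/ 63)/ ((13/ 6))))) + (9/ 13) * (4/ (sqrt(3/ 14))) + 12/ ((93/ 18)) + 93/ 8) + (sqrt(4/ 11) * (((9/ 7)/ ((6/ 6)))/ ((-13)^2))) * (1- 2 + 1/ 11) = -180 * sqrt(11)/ 143143 + 12 * sqrt(42)/ 13 + 542769/ 2852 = 196.29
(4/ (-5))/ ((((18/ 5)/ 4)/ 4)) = -32/ 9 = -3.56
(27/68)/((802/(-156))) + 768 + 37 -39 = 10442591/13634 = 765.92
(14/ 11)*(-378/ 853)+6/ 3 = 13474/ 9383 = 1.44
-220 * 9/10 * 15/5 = -594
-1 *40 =-40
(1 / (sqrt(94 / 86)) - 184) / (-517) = 184 / 517 - sqrt(2021) / 24299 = 0.35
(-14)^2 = 196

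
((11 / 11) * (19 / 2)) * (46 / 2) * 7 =3059 / 2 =1529.50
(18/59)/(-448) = -9/13216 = -0.00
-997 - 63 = -1060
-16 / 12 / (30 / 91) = -182 / 45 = -4.04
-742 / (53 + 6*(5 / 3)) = -106 / 9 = -11.78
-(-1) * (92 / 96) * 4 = 23 / 6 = 3.83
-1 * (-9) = 9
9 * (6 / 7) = 54 / 7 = 7.71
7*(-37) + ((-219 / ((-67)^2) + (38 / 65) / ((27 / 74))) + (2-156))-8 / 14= -22721703464 / 55147365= -412.02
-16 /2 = -8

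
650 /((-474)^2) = 325 /112338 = 0.00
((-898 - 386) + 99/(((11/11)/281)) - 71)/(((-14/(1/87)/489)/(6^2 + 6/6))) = -79802192/203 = -393114.25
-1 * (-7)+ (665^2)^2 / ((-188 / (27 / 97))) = -289548121.26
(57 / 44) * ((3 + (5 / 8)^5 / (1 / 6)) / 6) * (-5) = -5560065 / 1441792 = -3.86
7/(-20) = -7/20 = -0.35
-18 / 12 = -3 / 2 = -1.50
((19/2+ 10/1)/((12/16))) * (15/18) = 65/3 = 21.67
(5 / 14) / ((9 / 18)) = 5 / 7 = 0.71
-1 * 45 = -45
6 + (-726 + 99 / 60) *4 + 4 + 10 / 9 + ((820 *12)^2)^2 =421883856691070117 / 45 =9375196815357113.71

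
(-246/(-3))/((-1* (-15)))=5.47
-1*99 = -99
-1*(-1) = 1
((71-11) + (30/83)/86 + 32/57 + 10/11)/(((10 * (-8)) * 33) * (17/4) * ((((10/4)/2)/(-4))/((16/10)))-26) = 4402105696/155061311559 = 0.03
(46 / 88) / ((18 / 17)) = 391 / 792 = 0.49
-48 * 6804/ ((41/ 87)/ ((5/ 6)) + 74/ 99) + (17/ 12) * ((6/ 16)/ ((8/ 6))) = -18752882601/ 75392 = -248738.36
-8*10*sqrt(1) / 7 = -80 / 7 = -11.43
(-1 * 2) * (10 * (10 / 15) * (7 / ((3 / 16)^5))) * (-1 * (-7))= -2055208960 / 729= -2819216.68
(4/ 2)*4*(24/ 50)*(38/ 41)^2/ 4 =34656/ 42025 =0.82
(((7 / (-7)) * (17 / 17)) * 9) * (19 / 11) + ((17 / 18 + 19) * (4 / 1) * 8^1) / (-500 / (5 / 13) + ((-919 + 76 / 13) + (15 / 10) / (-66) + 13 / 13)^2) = -418300112908619 / 26909524226475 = -15.54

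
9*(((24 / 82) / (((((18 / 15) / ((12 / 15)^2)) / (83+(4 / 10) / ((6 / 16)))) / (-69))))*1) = -8352864 / 1025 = -8149.14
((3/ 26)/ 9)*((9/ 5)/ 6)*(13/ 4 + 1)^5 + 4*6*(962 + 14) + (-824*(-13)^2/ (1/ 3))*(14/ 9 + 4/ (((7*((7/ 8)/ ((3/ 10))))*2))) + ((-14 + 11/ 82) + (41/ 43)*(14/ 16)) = -46047826919912407/ 68999024640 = -667369.24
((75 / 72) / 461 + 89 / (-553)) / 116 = -970871 / 709733472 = -0.00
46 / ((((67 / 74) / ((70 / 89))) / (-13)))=-3097640 / 5963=-519.48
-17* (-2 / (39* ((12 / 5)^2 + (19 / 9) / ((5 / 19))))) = 2550 / 40313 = 0.06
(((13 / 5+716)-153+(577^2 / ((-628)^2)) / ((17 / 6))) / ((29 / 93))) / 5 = 362.96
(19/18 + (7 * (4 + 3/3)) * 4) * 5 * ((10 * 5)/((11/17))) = 5395375/99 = 54498.74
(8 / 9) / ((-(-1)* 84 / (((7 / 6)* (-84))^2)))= 2744 / 27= 101.63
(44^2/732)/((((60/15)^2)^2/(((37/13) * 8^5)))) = 2292224/2379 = 963.52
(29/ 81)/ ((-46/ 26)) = -377/ 1863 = -0.20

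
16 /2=8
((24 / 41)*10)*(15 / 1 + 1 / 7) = 25440 / 287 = 88.64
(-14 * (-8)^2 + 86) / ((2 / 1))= -405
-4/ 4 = -1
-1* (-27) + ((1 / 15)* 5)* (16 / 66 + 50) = 4331 / 99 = 43.75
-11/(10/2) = -11/5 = -2.20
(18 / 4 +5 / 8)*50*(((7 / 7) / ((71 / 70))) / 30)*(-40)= -71750 / 213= -336.85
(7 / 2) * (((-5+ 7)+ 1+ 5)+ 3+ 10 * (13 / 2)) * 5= 1330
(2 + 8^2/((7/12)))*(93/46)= 1581/7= 225.86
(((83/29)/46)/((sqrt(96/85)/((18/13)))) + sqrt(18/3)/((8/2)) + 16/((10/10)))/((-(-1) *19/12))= 747 *sqrt(510)/329498 + 3 *sqrt(6)/19 + 192/19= 10.54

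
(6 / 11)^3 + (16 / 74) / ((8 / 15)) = 27957 / 49247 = 0.57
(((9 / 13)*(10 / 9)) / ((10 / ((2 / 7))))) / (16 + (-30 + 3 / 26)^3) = -2704 / 3281713519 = -0.00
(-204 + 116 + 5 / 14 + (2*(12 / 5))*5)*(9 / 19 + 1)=-1782 / 19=-93.79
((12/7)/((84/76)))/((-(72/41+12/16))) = -12464/20139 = -0.62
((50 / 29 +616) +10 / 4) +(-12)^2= 44325 / 58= 764.22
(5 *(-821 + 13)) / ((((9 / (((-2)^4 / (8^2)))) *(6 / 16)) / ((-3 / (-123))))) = -8080 / 1107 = -7.30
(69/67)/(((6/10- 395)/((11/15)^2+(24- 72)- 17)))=83398/495465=0.17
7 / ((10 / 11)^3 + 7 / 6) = 55902 / 15317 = 3.65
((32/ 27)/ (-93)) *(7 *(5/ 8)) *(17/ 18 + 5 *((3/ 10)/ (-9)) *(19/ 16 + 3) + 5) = -52885/ 180792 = -0.29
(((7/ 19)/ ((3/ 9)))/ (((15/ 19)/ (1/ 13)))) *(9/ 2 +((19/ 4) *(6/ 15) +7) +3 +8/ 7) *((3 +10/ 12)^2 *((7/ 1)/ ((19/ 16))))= 9094568/ 55575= 163.64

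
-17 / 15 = -1.13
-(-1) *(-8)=-8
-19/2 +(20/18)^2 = -1339/162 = -8.27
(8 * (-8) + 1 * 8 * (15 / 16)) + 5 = -103 / 2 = -51.50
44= 44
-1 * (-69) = 69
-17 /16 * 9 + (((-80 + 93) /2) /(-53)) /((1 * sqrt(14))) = -153 /16 - 13 * sqrt(14) /1484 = -9.60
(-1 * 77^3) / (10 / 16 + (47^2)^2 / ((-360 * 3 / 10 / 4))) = 14087304 / 5576759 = 2.53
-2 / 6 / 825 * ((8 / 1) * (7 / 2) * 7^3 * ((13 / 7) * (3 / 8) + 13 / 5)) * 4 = -633178 / 12375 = -51.17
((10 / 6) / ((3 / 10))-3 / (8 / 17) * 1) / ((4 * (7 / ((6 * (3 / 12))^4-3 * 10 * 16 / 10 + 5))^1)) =35813 / 32256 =1.11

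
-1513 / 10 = -151.30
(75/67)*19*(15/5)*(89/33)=126825/737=172.08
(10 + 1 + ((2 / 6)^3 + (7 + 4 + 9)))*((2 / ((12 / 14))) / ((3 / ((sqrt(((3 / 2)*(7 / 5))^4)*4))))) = 287434 / 675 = 425.83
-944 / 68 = -236 / 17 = -13.88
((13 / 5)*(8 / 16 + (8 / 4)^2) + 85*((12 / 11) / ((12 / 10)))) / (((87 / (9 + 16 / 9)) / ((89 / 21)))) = 46.71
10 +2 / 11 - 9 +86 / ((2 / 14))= 6635 / 11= 603.18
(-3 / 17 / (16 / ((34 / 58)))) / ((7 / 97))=-291 / 3248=-0.09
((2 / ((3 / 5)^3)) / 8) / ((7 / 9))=125 / 84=1.49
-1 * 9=-9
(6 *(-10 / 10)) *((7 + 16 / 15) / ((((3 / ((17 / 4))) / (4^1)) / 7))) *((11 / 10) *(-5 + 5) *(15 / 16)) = 0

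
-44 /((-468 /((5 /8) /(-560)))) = -0.00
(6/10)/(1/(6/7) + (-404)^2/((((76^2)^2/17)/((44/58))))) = 0.49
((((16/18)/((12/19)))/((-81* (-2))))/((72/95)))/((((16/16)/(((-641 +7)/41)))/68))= -9727145/807003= -12.05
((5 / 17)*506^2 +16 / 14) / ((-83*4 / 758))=-1698184542 / 9877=-171933.23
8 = 8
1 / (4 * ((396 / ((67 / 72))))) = 67 / 114048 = 0.00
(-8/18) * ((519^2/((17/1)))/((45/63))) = -838012/85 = -9858.96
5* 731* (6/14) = 10965/7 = 1566.43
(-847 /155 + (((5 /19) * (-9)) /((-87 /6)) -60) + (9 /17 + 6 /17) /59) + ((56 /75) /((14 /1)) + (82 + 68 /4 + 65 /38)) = 91171727389 /2569836450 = 35.48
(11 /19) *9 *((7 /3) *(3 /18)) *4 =154 /19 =8.11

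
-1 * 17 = -17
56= 56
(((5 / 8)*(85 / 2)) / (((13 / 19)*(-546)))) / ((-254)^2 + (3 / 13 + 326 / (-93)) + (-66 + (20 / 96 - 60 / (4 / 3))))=-250325 / 226733963092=-0.00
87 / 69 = 29 / 23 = 1.26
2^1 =2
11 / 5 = 2.20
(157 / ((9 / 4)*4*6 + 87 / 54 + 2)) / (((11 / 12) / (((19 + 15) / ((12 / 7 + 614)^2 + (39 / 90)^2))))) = 2991038400 / 11218112346551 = 0.00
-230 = -230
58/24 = 29/12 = 2.42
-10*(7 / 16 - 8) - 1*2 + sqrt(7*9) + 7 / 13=3*sqrt(7) + 7713 / 104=82.10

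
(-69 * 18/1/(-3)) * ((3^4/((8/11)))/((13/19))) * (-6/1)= -10512909/26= -404342.65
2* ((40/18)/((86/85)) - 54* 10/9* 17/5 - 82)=-219664/387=-567.61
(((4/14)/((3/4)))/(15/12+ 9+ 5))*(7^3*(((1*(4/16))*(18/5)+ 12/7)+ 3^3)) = 77392/305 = 253.74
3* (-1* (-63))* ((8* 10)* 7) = 105840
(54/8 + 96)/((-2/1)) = -411/8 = -51.38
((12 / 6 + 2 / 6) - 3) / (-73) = 2 / 219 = 0.01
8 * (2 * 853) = 13648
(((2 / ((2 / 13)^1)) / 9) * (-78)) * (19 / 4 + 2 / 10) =-5577 / 10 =-557.70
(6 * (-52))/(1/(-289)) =90168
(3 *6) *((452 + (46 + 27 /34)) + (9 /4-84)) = 255231 /34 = 7506.79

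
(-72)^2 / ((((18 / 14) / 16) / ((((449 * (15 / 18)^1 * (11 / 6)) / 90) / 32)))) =15365.78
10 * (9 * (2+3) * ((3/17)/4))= 675/34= 19.85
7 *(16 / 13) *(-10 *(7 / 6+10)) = -37520 / 39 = -962.05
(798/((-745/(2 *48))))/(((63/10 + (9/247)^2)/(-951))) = 987724972416/63645797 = 15519.09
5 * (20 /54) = 50 /27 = 1.85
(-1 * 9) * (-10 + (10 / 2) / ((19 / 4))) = 1530 / 19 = 80.53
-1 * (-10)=10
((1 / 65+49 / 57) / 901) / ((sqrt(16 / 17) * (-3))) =-1621 * sqrt(17) / 20029230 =-0.00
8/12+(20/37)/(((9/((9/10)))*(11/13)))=892/1221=0.73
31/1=31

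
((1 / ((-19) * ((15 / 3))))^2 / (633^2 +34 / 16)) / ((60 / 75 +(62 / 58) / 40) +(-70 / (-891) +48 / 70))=11575872 / 66601089006410495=0.00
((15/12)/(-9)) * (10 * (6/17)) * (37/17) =-925/867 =-1.07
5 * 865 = 4325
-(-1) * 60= 60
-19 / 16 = -1.19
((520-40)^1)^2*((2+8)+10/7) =18432000/7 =2633142.86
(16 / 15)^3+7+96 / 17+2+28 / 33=10545577 / 631125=16.71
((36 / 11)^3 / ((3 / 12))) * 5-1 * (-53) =1003663 / 1331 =754.07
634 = 634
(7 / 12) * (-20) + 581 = 1708 / 3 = 569.33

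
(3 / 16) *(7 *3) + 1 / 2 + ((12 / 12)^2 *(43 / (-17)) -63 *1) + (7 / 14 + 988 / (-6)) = -183811 / 816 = -225.26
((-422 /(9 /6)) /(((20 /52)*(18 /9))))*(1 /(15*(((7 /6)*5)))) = -10972 /2625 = -4.18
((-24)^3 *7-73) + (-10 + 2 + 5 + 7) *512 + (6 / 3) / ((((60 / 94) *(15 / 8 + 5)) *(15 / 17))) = -94792.48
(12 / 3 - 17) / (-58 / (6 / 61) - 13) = 39 / 1808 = 0.02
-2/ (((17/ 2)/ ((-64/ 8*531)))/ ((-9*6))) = -917568/ 17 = -53974.59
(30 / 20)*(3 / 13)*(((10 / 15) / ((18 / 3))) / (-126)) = -1 / 3276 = -0.00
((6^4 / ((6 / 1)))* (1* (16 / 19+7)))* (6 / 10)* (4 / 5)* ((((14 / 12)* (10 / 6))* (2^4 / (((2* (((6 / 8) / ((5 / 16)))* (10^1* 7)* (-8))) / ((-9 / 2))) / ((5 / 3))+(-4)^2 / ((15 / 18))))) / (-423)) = -8344 / 52687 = -0.16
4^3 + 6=70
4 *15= 60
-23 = -23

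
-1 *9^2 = -81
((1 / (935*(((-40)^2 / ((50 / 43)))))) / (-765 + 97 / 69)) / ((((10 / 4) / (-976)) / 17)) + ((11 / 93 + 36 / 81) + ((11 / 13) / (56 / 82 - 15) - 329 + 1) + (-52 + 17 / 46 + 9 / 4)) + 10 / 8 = -11459955518862883457 / 30508886386321200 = -375.63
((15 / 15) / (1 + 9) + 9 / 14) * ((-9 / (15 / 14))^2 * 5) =6552 / 25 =262.08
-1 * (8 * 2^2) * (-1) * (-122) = -3904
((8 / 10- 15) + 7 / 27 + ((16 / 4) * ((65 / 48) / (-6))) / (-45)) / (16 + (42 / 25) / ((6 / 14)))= -225515 / 322704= -0.70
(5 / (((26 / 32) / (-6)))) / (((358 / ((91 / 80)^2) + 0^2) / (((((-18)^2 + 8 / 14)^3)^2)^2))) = -46115248031435242347056723633821622206464 / 252815347855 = -182406837332851460269414400000.00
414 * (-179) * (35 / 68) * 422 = -273636405 / 17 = -16096259.12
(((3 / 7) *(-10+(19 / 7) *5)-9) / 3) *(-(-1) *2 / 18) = -0.28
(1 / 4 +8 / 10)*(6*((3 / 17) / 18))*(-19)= -399 / 340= -1.17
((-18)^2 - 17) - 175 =132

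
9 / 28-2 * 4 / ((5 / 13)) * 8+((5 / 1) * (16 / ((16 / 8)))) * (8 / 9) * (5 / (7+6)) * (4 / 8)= -2608367 / 16380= -159.24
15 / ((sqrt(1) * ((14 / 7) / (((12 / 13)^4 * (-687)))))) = -106842240 / 28561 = -3740.84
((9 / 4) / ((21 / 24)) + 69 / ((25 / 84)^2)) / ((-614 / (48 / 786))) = -13677192 / 175949375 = -0.08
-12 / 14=-6 / 7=-0.86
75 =75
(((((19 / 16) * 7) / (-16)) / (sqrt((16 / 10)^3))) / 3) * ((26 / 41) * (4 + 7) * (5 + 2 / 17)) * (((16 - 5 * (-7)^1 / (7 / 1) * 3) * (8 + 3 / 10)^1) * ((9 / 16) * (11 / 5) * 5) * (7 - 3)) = -140494931577 * sqrt(10) / 22839296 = -19452.61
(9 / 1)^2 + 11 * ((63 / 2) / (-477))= 8509 / 106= 80.27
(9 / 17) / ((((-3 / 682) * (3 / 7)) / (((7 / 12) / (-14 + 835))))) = -16709 / 83742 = -0.20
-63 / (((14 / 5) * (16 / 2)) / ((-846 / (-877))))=-19035 / 7016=-2.71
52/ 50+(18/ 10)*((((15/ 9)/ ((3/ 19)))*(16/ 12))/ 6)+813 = 184109/ 225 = 818.26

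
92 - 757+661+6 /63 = -82 /21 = -3.90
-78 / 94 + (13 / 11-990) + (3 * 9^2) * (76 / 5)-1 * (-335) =7855691 / 2585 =3038.95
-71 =-71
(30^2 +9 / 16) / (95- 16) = 14409 / 1264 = 11.40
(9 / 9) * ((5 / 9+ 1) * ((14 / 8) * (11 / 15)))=539 / 270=2.00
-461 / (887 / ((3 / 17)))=-1383 / 15079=-0.09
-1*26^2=-676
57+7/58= 3313/58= 57.12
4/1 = 4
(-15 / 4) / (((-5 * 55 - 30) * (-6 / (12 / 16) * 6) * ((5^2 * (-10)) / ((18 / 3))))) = 3 / 488000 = 0.00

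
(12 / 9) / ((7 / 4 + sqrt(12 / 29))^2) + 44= 202371940 / 4531323 - 207872 * sqrt(87) / 4531323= 44.23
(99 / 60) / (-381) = -11 / 2540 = -0.00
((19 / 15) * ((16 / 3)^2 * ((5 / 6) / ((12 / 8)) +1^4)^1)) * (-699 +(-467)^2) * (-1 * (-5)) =14803389440 / 243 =60919298.11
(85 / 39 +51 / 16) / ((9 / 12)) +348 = 166213 / 468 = 355.16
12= 12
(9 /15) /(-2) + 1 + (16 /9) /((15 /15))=223 /90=2.48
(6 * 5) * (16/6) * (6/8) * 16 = 960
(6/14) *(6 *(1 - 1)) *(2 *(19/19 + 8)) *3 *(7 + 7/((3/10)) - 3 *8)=0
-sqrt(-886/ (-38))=-sqrt(8417)/ 19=-4.83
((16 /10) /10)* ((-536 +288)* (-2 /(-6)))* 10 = -1984 /15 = -132.27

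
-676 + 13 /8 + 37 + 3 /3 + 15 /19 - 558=-181425 /152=-1193.59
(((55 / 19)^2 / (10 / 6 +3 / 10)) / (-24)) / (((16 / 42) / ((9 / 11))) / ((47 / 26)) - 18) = 0.01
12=12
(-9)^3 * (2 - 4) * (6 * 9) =78732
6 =6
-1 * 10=-10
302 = 302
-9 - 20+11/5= -134/5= -26.80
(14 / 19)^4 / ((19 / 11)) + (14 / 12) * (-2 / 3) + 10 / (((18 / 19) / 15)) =3514911566 / 22284891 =157.73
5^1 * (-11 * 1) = -55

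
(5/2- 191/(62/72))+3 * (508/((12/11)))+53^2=247175/62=3986.69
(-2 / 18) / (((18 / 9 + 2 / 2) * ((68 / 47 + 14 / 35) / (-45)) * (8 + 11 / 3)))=235 / 3038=0.08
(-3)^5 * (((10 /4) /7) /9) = -135 /14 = -9.64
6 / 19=0.32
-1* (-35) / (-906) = -0.04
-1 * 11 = -11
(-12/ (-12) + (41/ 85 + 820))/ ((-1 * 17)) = -69826/ 1445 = -48.32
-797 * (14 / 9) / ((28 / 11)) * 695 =-338503.61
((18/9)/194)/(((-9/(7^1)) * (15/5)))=-7/2619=-0.00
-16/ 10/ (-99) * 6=16/ 165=0.10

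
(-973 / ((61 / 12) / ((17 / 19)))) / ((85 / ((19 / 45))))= -3892 / 4575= -0.85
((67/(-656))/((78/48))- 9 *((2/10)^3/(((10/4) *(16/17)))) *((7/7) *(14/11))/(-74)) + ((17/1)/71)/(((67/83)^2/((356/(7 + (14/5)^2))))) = 1122548548069550907/128254758226595000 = 8.75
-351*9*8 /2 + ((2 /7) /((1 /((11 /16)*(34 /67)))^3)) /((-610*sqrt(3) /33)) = -12636 - 71931233*sqrt(3) /328770050560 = -12636.00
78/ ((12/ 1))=13/ 2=6.50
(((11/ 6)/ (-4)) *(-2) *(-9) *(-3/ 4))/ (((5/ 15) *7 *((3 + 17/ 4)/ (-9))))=-2673/ 812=-3.29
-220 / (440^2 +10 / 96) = -2112 / 1858561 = -0.00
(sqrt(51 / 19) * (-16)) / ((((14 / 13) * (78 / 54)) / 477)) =-34344 * sqrt(969) / 133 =-8038.24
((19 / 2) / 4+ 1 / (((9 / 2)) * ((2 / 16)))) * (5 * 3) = 1495 / 24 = 62.29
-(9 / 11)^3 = -729 / 1331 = -0.55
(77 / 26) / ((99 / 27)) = 21 / 26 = 0.81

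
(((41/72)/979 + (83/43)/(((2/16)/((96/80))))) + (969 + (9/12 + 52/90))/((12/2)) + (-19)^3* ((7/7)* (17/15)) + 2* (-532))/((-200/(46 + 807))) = 41967729341243/1136619000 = 36923.30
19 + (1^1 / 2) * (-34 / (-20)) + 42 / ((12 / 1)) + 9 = 32.35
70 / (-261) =-70 / 261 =-0.27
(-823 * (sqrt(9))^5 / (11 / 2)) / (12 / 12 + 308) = -133326 / 1133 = -117.68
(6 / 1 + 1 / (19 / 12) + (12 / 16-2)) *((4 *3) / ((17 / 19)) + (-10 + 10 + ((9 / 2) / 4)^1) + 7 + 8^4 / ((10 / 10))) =229033865 / 10336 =22158.85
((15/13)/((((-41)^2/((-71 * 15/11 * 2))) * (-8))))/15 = 1065/961532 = 0.00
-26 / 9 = -2.89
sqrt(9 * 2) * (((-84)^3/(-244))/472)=55566 * sqrt(2)/3599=21.83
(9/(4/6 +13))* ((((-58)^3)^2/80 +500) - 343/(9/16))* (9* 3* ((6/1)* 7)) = 72849184963632/205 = 355361877871.38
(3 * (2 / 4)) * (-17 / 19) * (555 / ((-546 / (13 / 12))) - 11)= 1819 / 112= 16.24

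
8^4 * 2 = 8192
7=7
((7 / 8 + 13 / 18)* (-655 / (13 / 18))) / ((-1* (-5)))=-15065 / 52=-289.71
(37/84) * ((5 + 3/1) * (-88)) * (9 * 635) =-12405360/7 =-1772194.29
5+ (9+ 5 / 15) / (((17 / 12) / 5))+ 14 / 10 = 3344 / 85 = 39.34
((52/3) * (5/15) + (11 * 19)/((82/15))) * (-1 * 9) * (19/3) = -2508.54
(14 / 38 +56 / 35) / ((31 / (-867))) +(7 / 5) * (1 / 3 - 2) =-507002 / 8835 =-57.39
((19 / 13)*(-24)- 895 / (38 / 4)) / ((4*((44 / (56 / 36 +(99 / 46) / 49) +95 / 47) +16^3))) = -24349818703 / 3107986563838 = -0.01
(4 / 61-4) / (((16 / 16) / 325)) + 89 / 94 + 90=-6810511 / 5734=-1187.74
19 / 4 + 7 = 47 / 4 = 11.75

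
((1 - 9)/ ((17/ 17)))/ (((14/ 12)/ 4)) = -192/ 7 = -27.43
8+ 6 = 14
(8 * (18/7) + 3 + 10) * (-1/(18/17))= -3995/126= -31.71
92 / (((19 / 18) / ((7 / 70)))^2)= 7452 / 9025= 0.83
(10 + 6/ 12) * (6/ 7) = 9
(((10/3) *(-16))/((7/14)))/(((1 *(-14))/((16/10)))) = 256/21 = 12.19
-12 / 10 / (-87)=2 / 145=0.01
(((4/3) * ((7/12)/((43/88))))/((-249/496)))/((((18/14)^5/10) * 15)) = -10270287104/17070416361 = -0.60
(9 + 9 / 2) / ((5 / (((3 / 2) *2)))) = 81 / 10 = 8.10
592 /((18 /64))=18944 /9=2104.89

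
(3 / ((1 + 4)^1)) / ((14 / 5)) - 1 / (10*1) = 4 / 35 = 0.11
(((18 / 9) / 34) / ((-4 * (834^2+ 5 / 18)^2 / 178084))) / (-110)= 7212402 / 146561928361358015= 0.00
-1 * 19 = -19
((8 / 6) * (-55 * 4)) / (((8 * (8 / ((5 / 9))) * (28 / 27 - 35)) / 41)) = 11275 / 3668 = 3.07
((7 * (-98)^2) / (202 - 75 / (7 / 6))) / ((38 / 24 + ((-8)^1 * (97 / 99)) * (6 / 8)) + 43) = 5176556 / 410423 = 12.61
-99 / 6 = -33 / 2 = -16.50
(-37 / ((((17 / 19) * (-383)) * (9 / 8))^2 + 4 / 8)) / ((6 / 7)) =-2991968 / 10301563059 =-0.00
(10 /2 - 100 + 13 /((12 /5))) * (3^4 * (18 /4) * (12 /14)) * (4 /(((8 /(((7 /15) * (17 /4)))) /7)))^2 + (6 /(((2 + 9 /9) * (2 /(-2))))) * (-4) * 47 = -345163085 /256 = -1348293.30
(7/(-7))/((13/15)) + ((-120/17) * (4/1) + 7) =-4948/221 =-22.39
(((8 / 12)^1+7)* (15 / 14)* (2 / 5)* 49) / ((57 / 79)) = 223.14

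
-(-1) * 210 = 210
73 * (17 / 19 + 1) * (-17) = -2351.37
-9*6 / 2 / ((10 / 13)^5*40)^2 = -3722179279923 / 16000000000000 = -0.23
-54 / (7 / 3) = -162 / 7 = -23.14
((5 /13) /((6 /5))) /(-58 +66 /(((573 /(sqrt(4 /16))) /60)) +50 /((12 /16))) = 4775 /180596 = 0.03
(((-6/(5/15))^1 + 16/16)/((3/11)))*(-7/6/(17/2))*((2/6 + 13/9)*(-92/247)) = -5.67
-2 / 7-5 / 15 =-13 / 21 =-0.62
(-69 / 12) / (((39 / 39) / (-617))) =14191 / 4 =3547.75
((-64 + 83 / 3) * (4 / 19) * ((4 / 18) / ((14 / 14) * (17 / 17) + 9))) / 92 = -109 / 58995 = -0.00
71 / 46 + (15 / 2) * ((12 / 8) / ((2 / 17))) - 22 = 13831 / 184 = 75.17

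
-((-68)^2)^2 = -21381376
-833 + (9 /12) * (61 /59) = -832.22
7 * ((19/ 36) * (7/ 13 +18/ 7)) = 5377/ 468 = 11.49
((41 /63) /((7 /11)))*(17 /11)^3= 201433 /53361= 3.77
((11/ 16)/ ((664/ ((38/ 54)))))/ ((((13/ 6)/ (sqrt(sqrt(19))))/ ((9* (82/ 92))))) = 8569* 19^(1/ 4)/ 3176576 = 0.01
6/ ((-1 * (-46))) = 3/ 23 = 0.13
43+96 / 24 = 47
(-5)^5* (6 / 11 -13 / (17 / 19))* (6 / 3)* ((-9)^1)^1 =-147093750 / 187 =-786597.59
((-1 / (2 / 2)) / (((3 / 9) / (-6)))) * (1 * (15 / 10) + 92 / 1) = 1683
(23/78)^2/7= 529/42588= 0.01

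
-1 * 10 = -10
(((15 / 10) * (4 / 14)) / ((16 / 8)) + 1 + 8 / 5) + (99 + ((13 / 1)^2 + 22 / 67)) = 1271659 / 4690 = 271.14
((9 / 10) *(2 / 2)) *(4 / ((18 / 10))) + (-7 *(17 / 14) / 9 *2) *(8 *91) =-12358 / 9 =-1373.11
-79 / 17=-4.65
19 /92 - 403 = -37057 /92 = -402.79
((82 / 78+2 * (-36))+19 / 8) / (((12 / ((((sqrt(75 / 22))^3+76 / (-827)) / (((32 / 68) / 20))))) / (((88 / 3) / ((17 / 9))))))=22357775 / 64506 - 1215625 * sqrt(66) / 416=-23393.27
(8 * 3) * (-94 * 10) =-22560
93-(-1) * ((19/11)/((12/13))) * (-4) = 2822/33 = 85.52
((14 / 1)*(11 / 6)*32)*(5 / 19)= 12320 / 57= 216.14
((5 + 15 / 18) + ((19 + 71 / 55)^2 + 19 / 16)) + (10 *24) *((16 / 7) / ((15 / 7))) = 97972513 / 145200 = 674.74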